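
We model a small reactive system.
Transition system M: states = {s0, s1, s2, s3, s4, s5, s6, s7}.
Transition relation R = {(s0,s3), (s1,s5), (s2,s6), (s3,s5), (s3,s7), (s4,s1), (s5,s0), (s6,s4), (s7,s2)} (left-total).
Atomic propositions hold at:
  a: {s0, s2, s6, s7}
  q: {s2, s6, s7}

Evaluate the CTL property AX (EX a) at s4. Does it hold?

Sat(EX a) = {s : some successor in {s0, s2, s6, s7}} = {s2, s3, s5, s7}
Sat(AX (EX a)) = {s : every successor in {s2, s3, s5, s7}} = {s0, s1, s3, s7}
s4 ∉ Sat(AX (EX a)) = {s0, s1, s3, s7}, so the formula does not hold at s4.

No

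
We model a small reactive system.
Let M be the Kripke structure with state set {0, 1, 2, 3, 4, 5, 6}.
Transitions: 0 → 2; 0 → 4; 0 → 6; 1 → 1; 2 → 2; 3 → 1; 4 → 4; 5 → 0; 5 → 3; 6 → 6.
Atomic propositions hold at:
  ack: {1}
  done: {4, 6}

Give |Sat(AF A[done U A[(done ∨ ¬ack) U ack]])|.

2

Sat(¬ack) = {0, 2, 3, 4, 5, 6}
Sat(done ∨ ¬ack) = {0, 2, 3, 4, 5, 6}
A[(done ∨ ¬ack) U ack]: least fixpoint, start Z0 = Sat(ack) = {1}, add states in Sat(done ∨ ¬ack) with every successor in Z. Z1 = {1, 3}; fixed.
Sat(A[(done ∨ ¬ack) U ack]) = {1, 3}
A[done U A[(done ∨ ¬ack) U ack]]: least fixpoint, start Z0 = Sat(A[(done ∨ ¬ack) U ack]) = {1, 3}, add states in Sat(done) with every successor in Z. Already a fixed point.
Sat(A[done U A[(done ∨ ¬ack) U ack]]) = {1, 3}
AF A[done U A[(done ∨ ¬ack) U ack]]: least fixpoint, start Z0 = {1, 3}, add states with every successor in Z. Already a fixed point.
Sat(AF A[done U A[(done ∨ ¬ack) U ack]]) = {1, 3}
|Sat(AF A[done U A[(done ∨ ¬ack) U ack]])| = |{1, 3}| = 2.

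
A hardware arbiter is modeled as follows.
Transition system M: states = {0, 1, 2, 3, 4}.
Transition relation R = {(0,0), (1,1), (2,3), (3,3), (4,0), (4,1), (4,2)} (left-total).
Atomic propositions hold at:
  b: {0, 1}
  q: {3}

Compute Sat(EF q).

{2, 3, 4}

EF q: least fixpoint, start Z0 = {3}, add states with some successor in Z. Z1 = {2, 3}; Z2 = {2, 3, 4}; fixed.
Sat(EF q) = {2, 3, 4}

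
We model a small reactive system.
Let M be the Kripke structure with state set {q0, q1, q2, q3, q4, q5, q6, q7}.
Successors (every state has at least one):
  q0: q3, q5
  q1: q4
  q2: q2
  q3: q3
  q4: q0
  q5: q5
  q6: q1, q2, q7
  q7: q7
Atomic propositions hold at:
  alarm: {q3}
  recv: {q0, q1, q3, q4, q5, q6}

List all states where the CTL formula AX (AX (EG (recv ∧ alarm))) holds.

Sat(recv ∧ alarm) = {q3}
EG (recv ∧ alarm): greatest fixpoint, start Z0 = {q3}, keep only states in Sat with some successor in Z. Already a fixed point.
Sat(EG (recv ∧ alarm)) = {q3}
Sat(AX (EG (recv ∧ alarm))) = {s : every successor in {q3}} = {q3}
Sat(AX (AX (EG (recv ∧ alarm)))) = {s : every successor in {q3}} = {q3}

{q3}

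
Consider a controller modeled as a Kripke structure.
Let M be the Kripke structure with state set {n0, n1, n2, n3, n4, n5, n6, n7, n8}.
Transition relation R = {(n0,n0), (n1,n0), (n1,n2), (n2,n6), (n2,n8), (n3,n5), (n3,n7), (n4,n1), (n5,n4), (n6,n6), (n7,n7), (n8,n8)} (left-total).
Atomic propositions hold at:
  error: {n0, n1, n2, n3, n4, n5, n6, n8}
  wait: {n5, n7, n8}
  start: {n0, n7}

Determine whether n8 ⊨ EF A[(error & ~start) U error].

Yes

Sat(~start) = {n1, n2, n3, n4, n5, n6, n8}
Sat(error & ~start) = {n1, n2, n3, n4, n5, n6, n8}
A[(error & ~start) U error]: least fixpoint, start Z0 = Sat(error) = {n0, n1, n2, n3, n4, n5, n6, n8}, add states in Sat(error & ~start) with every successor in Z. Already a fixed point.
Sat(A[(error & ~start) U error]) = {n0, n1, n2, n3, n4, n5, n6, n8}
EF A[(error & ~start) U error]: least fixpoint, start Z0 = {n0, n1, n2, n3, n4, n5, n6, n8}, add states with some successor in Z. Already a fixed point.
Sat(EF A[(error & ~start) U error]) = {n0, n1, n2, n3, n4, n5, n6, n8}
n8 ∈ Sat(EF A[(error & ~start) U error]) = {n0, n1, n2, n3, n4, n5, n6, n8}, so the formula holds at n8.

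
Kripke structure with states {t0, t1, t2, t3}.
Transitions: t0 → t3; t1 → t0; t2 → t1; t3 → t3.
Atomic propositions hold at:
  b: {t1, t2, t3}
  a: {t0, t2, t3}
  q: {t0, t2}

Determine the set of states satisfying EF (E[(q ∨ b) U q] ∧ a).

{t0, t1, t2}

Sat(q ∨ b) = {t0, t1, t2, t3}
E[(q ∨ b) U q]: least fixpoint, start Z0 = Sat(q) = {t0, t2}, add states in Sat(q ∨ b) with some successor in Z. Z1 = {t0, t1, t2}; fixed.
Sat(E[(q ∨ b) U q]) = {t0, t1, t2}
Sat(E[(q ∨ b) U q] ∧ a) = {t0, t2}
EF (E[(q ∨ b) U q] ∧ a): least fixpoint, start Z0 = {t0, t2}, add states with some successor in Z. Z1 = {t0, t1, t2}; fixed.
Sat(EF (E[(q ∨ b) U q] ∧ a)) = {t0, t1, t2}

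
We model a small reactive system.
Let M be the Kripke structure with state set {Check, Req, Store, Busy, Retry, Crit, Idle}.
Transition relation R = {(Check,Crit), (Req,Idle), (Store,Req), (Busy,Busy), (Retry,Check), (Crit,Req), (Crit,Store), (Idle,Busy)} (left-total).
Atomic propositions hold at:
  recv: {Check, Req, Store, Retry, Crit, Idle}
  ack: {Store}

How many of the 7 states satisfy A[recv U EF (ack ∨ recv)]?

Sat(ack ∨ recv) = {Check, Req, Store, Retry, Crit, Idle}
EF (ack ∨ recv): least fixpoint, start Z0 = {Check, Req, Store, Retry, Crit, Idle}, add states with some successor in Z. Already a fixed point.
Sat(EF (ack ∨ recv)) = {Check, Req, Store, Retry, Crit, Idle}
A[recv U EF (ack ∨ recv)]: least fixpoint, start Z0 = Sat(EF (ack ∨ recv)) = {Check, Req, Store, Retry, Crit, Idle}, add states in Sat(recv) with every successor in Z. Already a fixed point.
Sat(A[recv U EF (ack ∨ recv)]) = {Check, Req, Store, Retry, Crit, Idle}
|Sat(A[recv U EF (ack ∨ recv)])| = |{Check, Req, Store, Retry, Crit, Idle}| = 6.

6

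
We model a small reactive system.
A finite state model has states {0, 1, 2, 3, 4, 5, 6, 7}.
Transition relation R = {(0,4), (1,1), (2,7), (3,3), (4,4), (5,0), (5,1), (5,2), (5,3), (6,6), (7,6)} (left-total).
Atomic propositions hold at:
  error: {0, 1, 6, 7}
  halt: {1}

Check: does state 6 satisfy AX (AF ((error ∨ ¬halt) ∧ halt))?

Sat(¬halt) = {0, 2, 3, 4, 5, 6, 7}
Sat(error ∨ ¬halt) = {0, 1, 2, 3, 4, 5, 6, 7}
Sat((error ∨ ¬halt) ∧ halt) = {1}
AF ((error ∨ ¬halt) ∧ halt): least fixpoint, start Z0 = {1}, add states with every successor in Z. Already a fixed point.
Sat(AF ((error ∨ ¬halt) ∧ halt)) = {1}
Sat(AX (AF ((error ∨ ¬halt) ∧ halt))) = {s : every successor in {1}} = {1}
6 ∉ Sat(AX (AF ((error ∨ ¬halt) ∧ halt))) = {1}, so the formula does not hold at 6.

No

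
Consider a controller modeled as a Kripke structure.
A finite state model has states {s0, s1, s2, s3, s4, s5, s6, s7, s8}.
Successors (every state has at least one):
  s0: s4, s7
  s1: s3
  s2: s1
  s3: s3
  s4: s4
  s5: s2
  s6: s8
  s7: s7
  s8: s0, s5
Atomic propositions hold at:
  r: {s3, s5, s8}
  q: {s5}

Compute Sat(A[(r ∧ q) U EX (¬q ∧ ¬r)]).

Sat(r ∧ q) = {s5}
Sat(¬q) = {s0, s1, s2, s3, s4, s6, s7, s8}
Sat(¬r) = {s0, s1, s2, s4, s6, s7}
Sat(¬q ∧ ¬r) = {s0, s1, s2, s4, s6, s7}
Sat(EX (¬q ∧ ¬r)) = {s : some successor in {s0, s1, s2, s4, s6, s7}} = {s0, s2, s4, s5, s7, s8}
A[(r ∧ q) U EX (¬q ∧ ¬r)]: least fixpoint, start Z0 = Sat(EX (¬q ∧ ¬r)) = {s0, s2, s4, s5, s7, s8}, add states in Sat(r ∧ q) with every successor in Z. Already a fixed point.
Sat(A[(r ∧ q) U EX (¬q ∧ ¬r)]) = {s0, s2, s4, s5, s7, s8}

{s0, s2, s4, s5, s7, s8}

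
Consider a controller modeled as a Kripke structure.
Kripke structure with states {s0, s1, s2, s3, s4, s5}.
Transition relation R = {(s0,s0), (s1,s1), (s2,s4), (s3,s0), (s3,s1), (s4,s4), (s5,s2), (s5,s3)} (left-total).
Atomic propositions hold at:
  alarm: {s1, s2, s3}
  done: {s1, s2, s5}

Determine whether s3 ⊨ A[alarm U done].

A[alarm U done]: least fixpoint, start Z0 = Sat(done) = {s1, s2, s5}, add states in Sat(alarm) with every successor in Z. Already a fixed point.
Sat(A[alarm U done]) = {s1, s2, s5}
s3 ∉ Sat(A[alarm U done]) = {s1, s2, s5}, so the formula does not hold at s3.

No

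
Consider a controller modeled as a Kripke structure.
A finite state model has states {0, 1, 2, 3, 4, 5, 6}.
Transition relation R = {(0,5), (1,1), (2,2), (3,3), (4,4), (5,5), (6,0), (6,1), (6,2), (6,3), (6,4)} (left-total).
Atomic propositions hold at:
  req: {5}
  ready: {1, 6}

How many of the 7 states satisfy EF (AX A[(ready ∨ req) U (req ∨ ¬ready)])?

6

Sat(ready ∨ req) = {1, 5, 6}
Sat(¬ready) = {0, 2, 3, 4, 5}
Sat(req ∨ ¬ready) = {0, 2, 3, 4, 5}
A[(ready ∨ req) U (req ∨ ¬ready)]: least fixpoint, start Z0 = Sat((req ∨ ¬ready)) = {0, 2, 3, 4, 5}, add states in Sat(ready ∨ req) with every successor in Z. Already a fixed point.
Sat(A[(ready ∨ req) U (req ∨ ¬ready)]) = {0, 2, 3, 4, 5}
Sat(AX A[(ready ∨ req) U (req ∨ ¬ready)]) = {s : every successor in {0, 2, 3, 4, 5}} = {0, 2, 3, 4, 5}
EF (AX A[(ready ∨ req) U (req ∨ ¬ready)]): least fixpoint, start Z0 = {0, 2, 3, 4, 5}, add states with some successor in Z. Z1 = {0, 2, 3, 4, 5, 6}; fixed.
Sat(EF (AX A[(ready ∨ req) U (req ∨ ¬ready)])) = {0, 2, 3, 4, 5, 6}
|Sat(EF (AX A[(ready ∨ req) U (req ∨ ¬ready)]))| = |{0, 2, 3, 4, 5, 6}| = 6.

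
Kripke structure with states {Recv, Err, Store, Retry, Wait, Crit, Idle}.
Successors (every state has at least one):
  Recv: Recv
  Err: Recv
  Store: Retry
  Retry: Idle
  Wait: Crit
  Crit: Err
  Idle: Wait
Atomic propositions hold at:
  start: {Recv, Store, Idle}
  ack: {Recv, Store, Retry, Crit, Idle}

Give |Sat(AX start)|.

3

Sat(AX start) = {s : every successor in {Recv, Store, Idle}} = {Recv, Err, Retry}
|Sat(AX start)| = |{Recv, Err, Retry}| = 3.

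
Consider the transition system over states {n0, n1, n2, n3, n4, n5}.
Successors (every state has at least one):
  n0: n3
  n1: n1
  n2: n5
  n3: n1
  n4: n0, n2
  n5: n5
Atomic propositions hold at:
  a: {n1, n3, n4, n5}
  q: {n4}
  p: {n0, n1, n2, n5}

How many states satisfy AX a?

Sat(AX a) = {s : every successor in {n1, n3, n4, n5}} = {n0, n1, n2, n3, n5}
|Sat(AX a)| = |{n0, n1, n2, n3, n5}| = 5.

5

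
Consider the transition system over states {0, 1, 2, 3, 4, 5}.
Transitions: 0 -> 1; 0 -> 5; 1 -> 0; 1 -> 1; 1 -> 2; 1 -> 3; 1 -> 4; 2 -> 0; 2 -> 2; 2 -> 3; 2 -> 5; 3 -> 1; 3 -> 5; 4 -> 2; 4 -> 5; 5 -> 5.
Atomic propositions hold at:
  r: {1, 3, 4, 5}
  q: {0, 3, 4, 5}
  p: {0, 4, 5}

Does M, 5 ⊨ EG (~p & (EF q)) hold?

Sat(~p) = {1, 2, 3}
EF q: least fixpoint, start Z0 = {0, 3, 4, 5}, add states with some successor in Z. Z1 = {0, 1, 2, 3, 4, 5}; fixed.
Sat(EF q) = {0, 1, 2, 3, 4, 5}
Sat(~p & (EF q)) = {1, 2, 3}
EG (~p & (EF q)): greatest fixpoint, start Z0 = {1, 2, 3}, keep only states in Sat with some successor in Z. Already a fixed point.
Sat(EG (~p & (EF q))) = {1, 2, 3}
5 ∉ Sat(EG (~p & (EF q))) = {1, 2, 3}, so the formula does not hold at 5.

No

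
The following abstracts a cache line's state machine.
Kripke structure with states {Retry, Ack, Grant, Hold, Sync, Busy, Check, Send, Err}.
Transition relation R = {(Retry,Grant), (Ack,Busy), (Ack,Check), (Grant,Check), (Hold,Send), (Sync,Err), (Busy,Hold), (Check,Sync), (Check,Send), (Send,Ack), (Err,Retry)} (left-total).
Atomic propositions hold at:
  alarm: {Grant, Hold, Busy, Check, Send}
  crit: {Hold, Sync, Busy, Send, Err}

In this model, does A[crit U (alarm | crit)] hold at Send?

Yes

Sat(alarm | crit) = {Grant, Hold, Sync, Busy, Check, Send, Err}
A[crit U (alarm | crit)]: least fixpoint, start Z0 = Sat((alarm | crit)) = {Grant, Hold, Sync, Busy, Check, Send, Err}, add states in Sat(crit) with every successor in Z. Already a fixed point.
Sat(A[crit U (alarm | crit)]) = {Grant, Hold, Sync, Busy, Check, Send, Err}
Send ∈ Sat(A[crit U (alarm | crit)]) = {Grant, Hold, Sync, Busy, Check, Send, Err}, so the formula holds at Send.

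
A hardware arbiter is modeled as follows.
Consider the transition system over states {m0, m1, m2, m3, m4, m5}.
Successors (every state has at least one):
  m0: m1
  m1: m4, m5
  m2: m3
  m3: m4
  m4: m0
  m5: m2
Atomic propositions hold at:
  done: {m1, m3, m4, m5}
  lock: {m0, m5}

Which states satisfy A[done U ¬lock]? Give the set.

{m1, m2, m3, m4, m5}

Sat(¬lock) = {m1, m2, m3, m4}
A[done U ¬lock]: least fixpoint, start Z0 = Sat(¬lock) = {m1, m2, m3, m4}, add states in Sat(done) with every successor in Z. Z1 = {m1, m2, m3, m4, m5}; fixed.
Sat(A[done U ¬lock]) = {m1, m2, m3, m4, m5}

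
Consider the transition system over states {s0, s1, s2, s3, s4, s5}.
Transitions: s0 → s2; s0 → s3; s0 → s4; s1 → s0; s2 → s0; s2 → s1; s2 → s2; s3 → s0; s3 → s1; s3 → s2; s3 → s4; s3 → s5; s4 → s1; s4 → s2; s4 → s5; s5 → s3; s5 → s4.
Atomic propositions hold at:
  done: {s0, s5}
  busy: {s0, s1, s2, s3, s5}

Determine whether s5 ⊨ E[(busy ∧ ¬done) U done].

Yes

Sat(¬done) = {s1, s2, s3, s4}
Sat(busy ∧ ¬done) = {s1, s2, s3}
E[(busy ∧ ¬done) U done]: least fixpoint, start Z0 = Sat(done) = {s0, s5}, add states in Sat(busy ∧ ¬done) with some successor in Z. Z1 = {s0, s1, s2, s3, s5}; fixed.
Sat(E[(busy ∧ ¬done) U done]) = {s0, s1, s2, s3, s5}
s5 ∈ Sat(E[(busy ∧ ¬done) U done]) = {s0, s1, s2, s3, s5}, so the formula holds at s5.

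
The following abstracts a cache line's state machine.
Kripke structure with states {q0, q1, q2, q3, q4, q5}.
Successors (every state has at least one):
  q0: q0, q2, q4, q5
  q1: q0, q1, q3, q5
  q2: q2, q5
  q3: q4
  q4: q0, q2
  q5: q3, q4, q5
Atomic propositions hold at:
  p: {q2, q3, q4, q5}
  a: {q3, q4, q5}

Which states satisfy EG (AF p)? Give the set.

{q2, q3, q4, q5}

AF p: least fixpoint, start Z0 = {q2, q3, q4, q5}, add states with every successor in Z. Already a fixed point.
Sat(AF p) = {q2, q3, q4, q5}
EG (AF p): greatest fixpoint, start Z0 = {q2, q3, q4, q5}, keep only states in Sat with some successor in Z. Already a fixed point.
Sat(EG (AF p)) = {q2, q3, q4, q5}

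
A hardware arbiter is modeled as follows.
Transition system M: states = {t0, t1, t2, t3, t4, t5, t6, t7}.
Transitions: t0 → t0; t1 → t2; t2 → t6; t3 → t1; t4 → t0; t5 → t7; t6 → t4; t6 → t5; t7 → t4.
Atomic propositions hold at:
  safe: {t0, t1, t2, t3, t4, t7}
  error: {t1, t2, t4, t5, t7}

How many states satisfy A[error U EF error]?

EF error: least fixpoint, start Z0 = {t1, t2, t4, t5, t7}, add states with some successor in Z. Z1 = {t1, t2, t3, t4, t5, t6, t7}; fixed.
Sat(EF error) = {t1, t2, t3, t4, t5, t6, t7}
A[error U EF error]: least fixpoint, start Z0 = Sat(EF error) = {t1, t2, t3, t4, t5, t6, t7}, add states in Sat(error) with every successor in Z. Already a fixed point.
Sat(A[error U EF error]) = {t1, t2, t3, t4, t5, t6, t7}
|Sat(A[error U EF error])| = |{t1, t2, t3, t4, t5, t6, t7}| = 7.

7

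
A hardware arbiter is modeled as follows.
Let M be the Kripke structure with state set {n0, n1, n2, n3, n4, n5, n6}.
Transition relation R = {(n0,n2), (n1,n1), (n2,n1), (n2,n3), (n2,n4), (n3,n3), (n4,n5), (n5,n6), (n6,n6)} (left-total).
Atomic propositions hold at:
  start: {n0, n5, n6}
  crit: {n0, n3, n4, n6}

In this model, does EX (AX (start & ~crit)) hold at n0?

Sat(~crit) = {n1, n2, n5}
Sat(start & ~crit) = {n5}
Sat(AX (start & ~crit)) = {s : every successor in {n5}} = {n4}
Sat(EX (AX (start & ~crit))) = {s : some successor in {n4}} = {n2}
n0 ∉ Sat(EX (AX (start & ~crit))) = {n2}, so the formula does not hold at n0.

No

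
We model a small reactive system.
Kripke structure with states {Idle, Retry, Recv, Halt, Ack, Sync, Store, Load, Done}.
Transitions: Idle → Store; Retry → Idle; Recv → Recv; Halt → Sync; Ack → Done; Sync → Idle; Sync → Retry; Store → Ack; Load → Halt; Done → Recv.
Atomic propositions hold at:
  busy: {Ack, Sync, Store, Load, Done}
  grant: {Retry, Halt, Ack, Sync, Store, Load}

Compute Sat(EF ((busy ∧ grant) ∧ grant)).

{Idle, Retry, Halt, Ack, Sync, Store, Load}

Sat(busy ∧ grant) = {Ack, Sync, Store, Load}
Sat((busy ∧ grant) ∧ grant) = {Ack, Sync, Store, Load}
EF ((busy ∧ grant) ∧ grant): least fixpoint, start Z0 = {Ack, Sync, Store, Load}, add states with some successor in Z. Z1 = {Idle, Halt, Ack, Sync, Store, Load}; Z2 = {Idle, Retry, Halt, Ack, Sync, Store, Load}; fixed.
Sat(EF ((busy ∧ grant) ∧ grant)) = {Idle, Retry, Halt, Ack, Sync, Store, Load}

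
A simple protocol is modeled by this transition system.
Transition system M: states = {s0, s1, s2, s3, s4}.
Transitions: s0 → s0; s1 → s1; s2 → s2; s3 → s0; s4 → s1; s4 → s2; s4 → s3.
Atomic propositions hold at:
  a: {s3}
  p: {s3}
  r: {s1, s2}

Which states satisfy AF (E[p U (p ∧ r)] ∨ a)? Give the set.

{s3}

Sat(p ∧ r) = ∅
E[p U (p ∧ r)]: least fixpoint, start Z0 = Sat((p ∧ r)) = ∅, add states in Sat(p) with some successor in Z. Already a fixed point.
Sat(E[p U (p ∧ r)]) = ∅
Sat(E[p U (p ∧ r)] ∨ a) = {s3}
AF (E[p U (p ∧ r)] ∨ a): least fixpoint, start Z0 = {s3}, add states with every successor in Z. Already a fixed point.
Sat(AF (E[p U (p ∧ r)] ∨ a)) = {s3}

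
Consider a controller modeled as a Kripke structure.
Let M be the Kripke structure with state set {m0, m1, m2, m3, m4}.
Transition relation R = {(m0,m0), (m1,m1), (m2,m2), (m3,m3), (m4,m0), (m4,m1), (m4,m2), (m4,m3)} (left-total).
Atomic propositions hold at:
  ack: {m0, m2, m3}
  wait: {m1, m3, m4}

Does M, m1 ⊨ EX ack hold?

Sat(EX ack) = {s : some successor in {m0, m2, m3}} = {m0, m2, m3, m4}
m1 ∉ Sat(EX ack) = {m0, m2, m3, m4}, so the formula does not hold at m1.

No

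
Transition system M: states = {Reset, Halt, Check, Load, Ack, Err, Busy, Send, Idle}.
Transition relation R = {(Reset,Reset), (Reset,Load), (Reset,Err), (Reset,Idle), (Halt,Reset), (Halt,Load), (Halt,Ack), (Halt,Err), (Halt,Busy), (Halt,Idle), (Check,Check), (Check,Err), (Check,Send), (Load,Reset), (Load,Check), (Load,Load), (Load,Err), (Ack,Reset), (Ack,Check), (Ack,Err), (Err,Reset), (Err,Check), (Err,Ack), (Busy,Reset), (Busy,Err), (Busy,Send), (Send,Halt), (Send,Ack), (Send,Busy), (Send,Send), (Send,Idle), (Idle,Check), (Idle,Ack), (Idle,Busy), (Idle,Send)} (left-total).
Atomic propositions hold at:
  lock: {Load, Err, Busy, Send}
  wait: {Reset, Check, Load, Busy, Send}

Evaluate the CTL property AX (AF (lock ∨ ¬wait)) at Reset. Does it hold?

Sat(¬wait) = {Halt, Ack, Err, Idle}
Sat(lock ∨ ¬wait) = {Halt, Load, Ack, Err, Busy, Send, Idle}
AF (lock ∨ ¬wait): least fixpoint, start Z0 = {Halt, Load, Ack, Err, Busy, Send, Idle}, add states with every successor in Z. Already a fixed point.
Sat(AF (lock ∨ ¬wait)) = {Halt, Load, Ack, Err, Busy, Send, Idle}
Sat(AX (AF (lock ∨ ¬wait))) = {s : every successor in {Halt, Load, Ack, Err, Busy, Send, Idle}} = {Send}
Reset ∉ Sat(AX (AF (lock ∨ ¬wait))) = {Send}, so the formula does not hold at Reset.

No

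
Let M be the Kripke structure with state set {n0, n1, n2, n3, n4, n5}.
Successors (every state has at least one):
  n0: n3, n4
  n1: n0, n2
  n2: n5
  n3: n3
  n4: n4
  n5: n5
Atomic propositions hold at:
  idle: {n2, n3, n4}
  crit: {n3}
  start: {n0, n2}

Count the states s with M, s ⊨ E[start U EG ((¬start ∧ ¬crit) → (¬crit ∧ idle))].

Sat(¬start) = {n1, n3, n4, n5}
Sat(¬crit) = {n0, n1, n2, n4, n5}
Sat(¬start ∧ ¬crit) = {n1, n4, n5}
Sat(¬crit ∧ idle) = {n2, n4}
Sat((¬start ∧ ¬crit) → (¬crit ∧ idle)) = {n0, n2, n3, n4}
EG ((¬start ∧ ¬crit) → (¬crit ∧ idle)): greatest fixpoint, start Z0 = {n0, n2, n3, n4}, keep only states in Sat with some successor in Z. Z1 = {n0, n3, n4}; fixed.
Sat(EG ((¬start ∧ ¬crit) → (¬crit ∧ idle))) = {n0, n3, n4}
E[start U EG ((¬start ∧ ¬crit) → (¬crit ∧ idle))]: least fixpoint, start Z0 = Sat(EG ((¬start ∧ ¬crit) → (¬crit ∧ idle))) = {n0, n3, n4}, add states in Sat(start) with some successor in Z. Already a fixed point.
Sat(E[start U EG ((¬start ∧ ¬crit) → (¬crit ∧ idle))]) = {n0, n3, n4}
|Sat(E[start U EG ((¬start ∧ ¬crit) → (¬crit ∧ idle))])| = |{n0, n3, n4}| = 3.

3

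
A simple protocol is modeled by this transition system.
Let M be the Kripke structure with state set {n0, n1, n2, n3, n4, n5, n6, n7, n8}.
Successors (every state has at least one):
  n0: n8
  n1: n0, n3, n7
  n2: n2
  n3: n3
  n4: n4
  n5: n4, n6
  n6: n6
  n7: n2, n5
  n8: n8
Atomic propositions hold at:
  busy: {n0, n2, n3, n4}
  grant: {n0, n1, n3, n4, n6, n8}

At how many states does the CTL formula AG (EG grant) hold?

5

EG grant: greatest fixpoint, start Z0 = {n0, n1, n3, n4, n6, n8}, keep only states in Sat with some successor in Z. Already a fixed point.
Sat(EG grant) = {n0, n1, n3, n4, n6, n8}
AG (EG grant): greatest fixpoint, start Z0 = {n0, n1, n3, n4, n6, n8}, keep only states in Sat with every successor in Z. Z1 = {n0, n3, n4, n6, n8}; fixed.
Sat(AG (EG grant)) = {n0, n3, n4, n6, n8}
|Sat(AG (EG grant))| = |{n0, n3, n4, n6, n8}| = 5.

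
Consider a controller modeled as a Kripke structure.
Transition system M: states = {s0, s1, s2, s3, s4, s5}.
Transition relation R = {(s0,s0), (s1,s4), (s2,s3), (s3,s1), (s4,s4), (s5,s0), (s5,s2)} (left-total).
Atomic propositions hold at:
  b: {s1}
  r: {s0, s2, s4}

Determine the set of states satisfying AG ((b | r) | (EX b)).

Sat(b | r) = {s0, s1, s2, s4}
Sat(EX b) = {s : some successor in {s1}} = {s3}
Sat((b | r) | (EX b)) = {s0, s1, s2, s3, s4}
AG ((b | r) | (EX b)): greatest fixpoint, start Z0 = {s0, s1, s2, s3, s4}, keep only states in Sat with every successor in Z. Already a fixed point.
Sat(AG ((b | r) | (EX b))) = {s0, s1, s2, s3, s4}

{s0, s1, s2, s3, s4}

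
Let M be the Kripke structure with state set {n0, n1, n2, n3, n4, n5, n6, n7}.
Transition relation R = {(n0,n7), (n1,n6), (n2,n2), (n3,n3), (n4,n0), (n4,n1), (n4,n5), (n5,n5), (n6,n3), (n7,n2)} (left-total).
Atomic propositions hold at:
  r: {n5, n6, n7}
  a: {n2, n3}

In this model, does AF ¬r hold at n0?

Yes

Sat(¬r) = {n0, n1, n2, n3, n4}
AF ¬r: least fixpoint, start Z0 = {n0, n1, n2, n3, n4}, add states with every successor in Z. Z1 = {n0, n1, n2, n3, n4, n6, n7}; fixed.
Sat(AF ¬r) = {n0, n1, n2, n3, n4, n6, n7}
n0 ∈ Sat(AF ¬r) = {n0, n1, n2, n3, n4, n6, n7}, so the formula holds at n0.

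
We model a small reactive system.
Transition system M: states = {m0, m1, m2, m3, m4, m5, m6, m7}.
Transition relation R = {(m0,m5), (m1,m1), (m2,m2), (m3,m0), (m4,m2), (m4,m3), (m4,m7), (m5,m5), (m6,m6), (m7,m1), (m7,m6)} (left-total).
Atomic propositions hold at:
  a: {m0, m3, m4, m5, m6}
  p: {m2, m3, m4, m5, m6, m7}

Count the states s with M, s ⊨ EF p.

7

EF p: least fixpoint, start Z0 = {m2, m3, m4, m5, m6, m7}, add states with some successor in Z. Z1 = {m0, m2, m3, m4, m5, m6, m7}; fixed.
Sat(EF p) = {m0, m2, m3, m4, m5, m6, m7}
|Sat(EF p)| = |{m0, m2, m3, m4, m5, m6, m7}| = 7.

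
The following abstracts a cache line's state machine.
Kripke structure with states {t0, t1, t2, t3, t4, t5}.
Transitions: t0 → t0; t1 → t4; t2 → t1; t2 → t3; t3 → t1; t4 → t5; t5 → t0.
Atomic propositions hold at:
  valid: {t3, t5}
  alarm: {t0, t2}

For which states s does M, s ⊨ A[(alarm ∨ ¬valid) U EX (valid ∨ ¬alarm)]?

Sat(¬valid) = {t0, t1, t2, t4}
Sat(alarm ∨ ¬valid) = {t0, t1, t2, t4}
Sat(¬alarm) = {t1, t3, t4, t5}
Sat(valid ∨ ¬alarm) = {t1, t3, t4, t5}
Sat(EX (valid ∨ ¬alarm)) = {s : some successor in {t1, t3, t4, t5}} = {t1, t2, t3, t4}
A[(alarm ∨ ¬valid) U EX (valid ∨ ¬alarm)]: least fixpoint, start Z0 = Sat(EX (valid ∨ ¬alarm)) = {t1, t2, t3, t4}, add states in Sat(alarm ∨ ¬valid) with every successor in Z. Already a fixed point.
Sat(A[(alarm ∨ ¬valid) U EX (valid ∨ ¬alarm)]) = {t1, t2, t3, t4}

{t1, t2, t3, t4}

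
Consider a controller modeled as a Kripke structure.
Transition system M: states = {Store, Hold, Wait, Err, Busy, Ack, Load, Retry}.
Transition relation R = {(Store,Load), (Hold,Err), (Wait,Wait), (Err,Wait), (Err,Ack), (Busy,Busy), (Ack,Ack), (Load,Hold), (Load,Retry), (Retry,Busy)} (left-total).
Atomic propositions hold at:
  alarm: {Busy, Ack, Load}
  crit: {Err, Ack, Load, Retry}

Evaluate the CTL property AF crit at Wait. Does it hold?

No

AF crit: least fixpoint, start Z0 = {Err, Ack, Load, Retry}, add states with every successor in Z. Z1 = {Store, Hold, Err, Ack, Load, Retry}; fixed.
Sat(AF crit) = {Store, Hold, Err, Ack, Load, Retry}
Wait ∉ Sat(AF crit) = {Store, Hold, Err, Ack, Load, Retry}, so the formula does not hold at Wait.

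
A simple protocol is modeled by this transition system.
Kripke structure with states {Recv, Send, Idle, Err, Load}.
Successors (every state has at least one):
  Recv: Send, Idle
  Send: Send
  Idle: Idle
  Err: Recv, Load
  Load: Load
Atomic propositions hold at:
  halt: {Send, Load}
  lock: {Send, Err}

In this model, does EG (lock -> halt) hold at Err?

No

Sat(lock -> halt) = {Recv, Send, Idle, Load}
EG (lock -> halt): greatest fixpoint, start Z0 = {Recv, Send, Idle, Load}, keep only states in Sat with some successor in Z. Already a fixed point.
Sat(EG (lock -> halt)) = {Recv, Send, Idle, Load}
Err ∉ Sat(EG (lock -> halt)) = {Recv, Send, Idle, Load}, so the formula does not hold at Err.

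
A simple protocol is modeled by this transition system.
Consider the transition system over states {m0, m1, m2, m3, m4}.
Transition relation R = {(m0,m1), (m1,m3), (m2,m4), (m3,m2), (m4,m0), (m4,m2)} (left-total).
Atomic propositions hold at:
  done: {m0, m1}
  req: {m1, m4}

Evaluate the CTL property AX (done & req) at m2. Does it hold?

No

Sat(done & req) = {m1}
Sat(AX (done & req)) = {s : every successor in {m1}} = {m0}
m2 ∉ Sat(AX (done & req)) = {m0}, so the formula does not hold at m2.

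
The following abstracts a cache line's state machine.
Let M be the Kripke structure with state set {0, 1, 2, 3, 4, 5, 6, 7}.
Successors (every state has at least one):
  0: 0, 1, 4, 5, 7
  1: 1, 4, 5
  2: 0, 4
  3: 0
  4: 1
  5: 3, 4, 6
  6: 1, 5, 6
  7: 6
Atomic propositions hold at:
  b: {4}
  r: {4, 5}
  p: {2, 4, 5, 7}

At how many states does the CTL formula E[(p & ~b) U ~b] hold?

Sat(~b) = {0, 1, 2, 3, 5, 6, 7}
Sat(p & ~b) = {2, 5, 7}
E[(p & ~b) U ~b]: least fixpoint, start Z0 = Sat(~b) = {0, 1, 2, 3, 5, 6, 7}, add states in Sat(p & ~b) with some successor in Z. Already a fixed point.
Sat(E[(p & ~b) U ~b]) = {0, 1, 2, 3, 5, 6, 7}
|Sat(E[(p & ~b) U ~b])| = |{0, 1, 2, 3, 5, 6, 7}| = 7.

7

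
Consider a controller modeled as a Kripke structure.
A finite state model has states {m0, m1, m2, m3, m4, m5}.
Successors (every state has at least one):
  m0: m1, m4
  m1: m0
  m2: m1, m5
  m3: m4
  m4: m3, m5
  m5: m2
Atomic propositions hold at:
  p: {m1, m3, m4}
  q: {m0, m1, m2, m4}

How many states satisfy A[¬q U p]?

3

Sat(¬q) = {m3, m5}
A[¬q U p]: least fixpoint, start Z0 = Sat(p) = {m1, m3, m4}, add states in Sat(¬q) with every successor in Z. Already a fixed point.
Sat(A[¬q U p]) = {m1, m3, m4}
|Sat(A[¬q U p])| = |{m1, m3, m4}| = 3.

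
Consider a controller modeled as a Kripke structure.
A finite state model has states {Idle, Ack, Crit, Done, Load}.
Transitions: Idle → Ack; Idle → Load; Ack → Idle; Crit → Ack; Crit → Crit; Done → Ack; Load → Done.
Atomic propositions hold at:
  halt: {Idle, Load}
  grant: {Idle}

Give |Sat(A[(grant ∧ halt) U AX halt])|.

Sat(grant ∧ halt) = {Idle}
Sat(AX halt) = {s : every successor in {Idle, Load}} = {Ack}
A[(grant ∧ halt) U AX halt]: least fixpoint, start Z0 = Sat(AX halt) = {Ack}, add states in Sat(grant ∧ halt) with every successor in Z. Already a fixed point.
Sat(A[(grant ∧ halt) U AX halt]) = {Ack}
|Sat(A[(grant ∧ halt) U AX halt])| = |{Ack}| = 1.

1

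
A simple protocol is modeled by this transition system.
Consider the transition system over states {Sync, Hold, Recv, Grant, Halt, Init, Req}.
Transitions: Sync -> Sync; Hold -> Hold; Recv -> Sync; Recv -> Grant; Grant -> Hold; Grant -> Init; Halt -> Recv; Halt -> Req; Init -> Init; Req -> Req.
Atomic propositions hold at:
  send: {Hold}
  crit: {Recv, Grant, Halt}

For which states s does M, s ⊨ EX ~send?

Sat(~send) = {Sync, Recv, Grant, Halt, Init, Req}
Sat(EX ~send) = {s : some successor in {Sync, Recv, Grant, Halt, Init, Req}} = {Sync, Recv, Grant, Halt, Init, Req}

{Sync, Recv, Grant, Halt, Init, Req}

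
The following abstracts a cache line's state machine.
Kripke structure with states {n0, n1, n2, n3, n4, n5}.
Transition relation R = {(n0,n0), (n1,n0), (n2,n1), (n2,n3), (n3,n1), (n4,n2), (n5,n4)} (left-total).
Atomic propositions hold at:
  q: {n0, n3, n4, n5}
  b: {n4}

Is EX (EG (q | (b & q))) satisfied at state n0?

Sat(b & q) = {n4}
Sat(q | (b & q)) = {n0, n3, n4, n5}
EG (q | (b & q)): greatest fixpoint, start Z0 = {n0, n3, n4, n5}, keep only states in Sat with some successor in Z. Z1 = {n0, n5}; Z2 = {n0}; fixed.
Sat(EG (q | (b & q))) = {n0}
Sat(EX (EG (q | (b & q)))) = {s : some successor in {n0}} = {n0, n1}
n0 ∈ Sat(EX (EG (q | (b & q)))) = {n0, n1}, so the formula holds at n0.

Yes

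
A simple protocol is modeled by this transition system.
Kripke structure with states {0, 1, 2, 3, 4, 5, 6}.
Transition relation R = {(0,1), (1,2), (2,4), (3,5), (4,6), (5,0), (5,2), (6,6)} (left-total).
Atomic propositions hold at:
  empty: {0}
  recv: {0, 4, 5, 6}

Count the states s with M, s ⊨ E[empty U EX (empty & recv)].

1

Sat(empty & recv) = {0}
Sat(EX (empty & recv)) = {s : some successor in {0}} = {5}
E[empty U EX (empty & recv)]: least fixpoint, start Z0 = Sat(EX (empty & recv)) = {5}, add states in Sat(empty) with some successor in Z. Already a fixed point.
Sat(E[empty U EX (empty & recv)]) = {5}
|Sat(E[empty U EX (empty & recv)])| = |{5}| = 1.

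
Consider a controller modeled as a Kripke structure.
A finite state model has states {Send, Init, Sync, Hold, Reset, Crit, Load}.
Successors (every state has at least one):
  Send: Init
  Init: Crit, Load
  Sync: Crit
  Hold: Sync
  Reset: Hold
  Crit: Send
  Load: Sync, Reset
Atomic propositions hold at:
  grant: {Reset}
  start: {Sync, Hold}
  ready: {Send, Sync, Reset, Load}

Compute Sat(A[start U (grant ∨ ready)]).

Sat(grant ∨ ready) = {Send, Sync, Reset, Load}
A[start U (grant ∨ ready)]: least fixpoint, start Z0 = Sat((grant ∨ ready)) = {Send, Sync, Reset, Load}, add states in Sat(start) with every successor in Z. Z1 = {Send, Sync, Hold, Reset, Load}; fixed.
Sat(A[start U (grant ∨ ready)]) = {Send, Sync, Hold, Reset, Load}

{Send, Sync, Hold, Reset, Load}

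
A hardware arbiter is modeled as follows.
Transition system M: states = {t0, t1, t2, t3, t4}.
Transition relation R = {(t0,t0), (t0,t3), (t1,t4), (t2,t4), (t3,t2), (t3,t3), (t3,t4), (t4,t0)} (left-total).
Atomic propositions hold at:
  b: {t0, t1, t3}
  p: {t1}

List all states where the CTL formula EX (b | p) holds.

{t0, t3, t4}

Sat(b | p) = {t0, t1, t3}
Sat(EX (b | p)) = {s : some successor in {t0, t1, t3}} = {t0, t3, t4}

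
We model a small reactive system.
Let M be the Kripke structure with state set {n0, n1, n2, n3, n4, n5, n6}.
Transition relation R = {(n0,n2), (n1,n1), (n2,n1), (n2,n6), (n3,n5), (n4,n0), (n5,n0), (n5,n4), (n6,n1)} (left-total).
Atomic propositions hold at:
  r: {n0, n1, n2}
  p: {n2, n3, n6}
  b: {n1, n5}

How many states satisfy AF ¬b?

6

Sat(¬b) = {n0, n2, n3, n4, n6}
AF ¬b: least fixpoint, start Z0 = {n0, n2, n3, n4, n6}, add states with every successor in Z. Z1 = {n0, n2, n3, n4, n5, n6}; fixed.
Sat(AF ¬b) = {n0, n2, n3, n4, n5, n6}
|Sat(AF ¬b)| = |{n0, n2, n3, n4, n5, n6}| = 6.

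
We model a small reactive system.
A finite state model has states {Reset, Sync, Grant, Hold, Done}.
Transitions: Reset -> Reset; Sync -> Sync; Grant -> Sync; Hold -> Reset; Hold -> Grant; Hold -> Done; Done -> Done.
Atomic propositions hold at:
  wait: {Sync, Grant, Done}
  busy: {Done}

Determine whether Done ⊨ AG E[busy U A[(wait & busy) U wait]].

Sat(wait & busy) = {Done}
A[(wait & busy) U wait]: least fixpoint, start Z0 = Sat(wait) = {Sync, Grant, Done}, add states in Sat(wait & busy) with every successor in Z. Already a fixed point.
Sat(A[(wait & busy) U wait]) = {Sync, Grant, Done}
E[busy U A[(wait & busy) U wait]]: least fixpoint, start Z0 = Sat(A[(wait & busy) U wait]) = {Sync, Grant, Done}, add states in Sat(busy) with some successor in Z. Already a fixed point.
Sat(E[busy U A[(wait & busy) U wait]]) = {Sync, Grant, Done}
AG E[busy U A[(wait & busy) U wait]]: greatest fixpoint, start Z0 = {Sync, Grant, Done}, keep only states in Sat with every successor in Z. Already a fixed point.
Sat(AG E[busy U A[(wait & busy) U wait]]) = {Sync, Grant, Done}
Done ∈ Sat(AG E[busy U A[(wait & busy) U wait]]) = {Sync, Grant, Done}, so the formula holds at Done.

Yes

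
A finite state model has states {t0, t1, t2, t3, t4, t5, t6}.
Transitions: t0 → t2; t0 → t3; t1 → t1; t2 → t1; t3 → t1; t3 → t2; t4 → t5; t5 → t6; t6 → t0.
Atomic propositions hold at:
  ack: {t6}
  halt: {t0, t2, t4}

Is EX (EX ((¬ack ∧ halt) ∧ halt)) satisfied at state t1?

No

Sat(¬ack) = {t0, t1, t2, t3, t4, t5}
Sat(¬ack ∧ halt) = {t0, t2, t4}
Sat((¬ack ∧ halt) ∧ halt) = {t0, t2, t4}
Sat(EX ((¬ack ∧ halt) ∧ halt)) = {s : some successor in {t0, t2, t4}} = {t0, t3, t6}
Sat(EX (EX ((¬ack ∧ halt) ∧ halt))) = {s : some successor in {t0, t3, t6}} = {t0, t5, t6}
t1 ∉ Sat(EX (EX ((¬ack ∧ halt) ∧ halt))) = {t0, t5, t6}, so the formula does not hold at t1.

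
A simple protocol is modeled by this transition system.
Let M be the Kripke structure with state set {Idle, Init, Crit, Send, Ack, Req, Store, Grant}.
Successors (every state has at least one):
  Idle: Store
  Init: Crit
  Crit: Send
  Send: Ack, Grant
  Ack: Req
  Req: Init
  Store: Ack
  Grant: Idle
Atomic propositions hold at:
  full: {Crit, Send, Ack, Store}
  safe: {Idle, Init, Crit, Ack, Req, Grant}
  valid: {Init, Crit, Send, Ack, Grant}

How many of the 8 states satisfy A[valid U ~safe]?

4

Sat(~safe) = {Send, Store}
A[valid U ~safe]: least fixpoint, start Z0 = Sat(~safe) = {Send, Store}, add states in Sat(valid) with every successor in Z. Z1 = {Crit, Send, Store}; Z2 = {Init, Crit, Send, Store}; fixed.
Sat(A[valid U ~safe]) = {Init, Crit, Send, Store}
|Sat(A[valid U ~safe])| = |{Init, Crit, Send, Store}| = 4.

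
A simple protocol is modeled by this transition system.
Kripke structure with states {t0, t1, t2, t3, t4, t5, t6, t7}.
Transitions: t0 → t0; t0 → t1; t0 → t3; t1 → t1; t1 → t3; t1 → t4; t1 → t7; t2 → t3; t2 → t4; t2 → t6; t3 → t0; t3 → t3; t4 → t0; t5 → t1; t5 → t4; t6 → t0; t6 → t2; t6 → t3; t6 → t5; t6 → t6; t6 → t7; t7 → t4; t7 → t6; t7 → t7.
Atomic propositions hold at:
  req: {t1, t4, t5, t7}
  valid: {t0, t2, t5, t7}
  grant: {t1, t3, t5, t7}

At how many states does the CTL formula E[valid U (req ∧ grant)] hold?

Sat(req ∧ grant) = {t1, t5, t7}
E[valid U (req ∧ grant)]: least fixpoint, start Z0 = Sat((req ∧ grant)) = {t1, t5, t7}, add states in Sat(valid) with some successor in Z. Z1 = {t0, t1, t5, t7}; fixed.
Sat(E[valid U (req ∧ grant)]) = {t0, t1, t5, t7}
|Sat(E[valid U (req ∧ grant)])| = |{t0, t1, t5, t7}| = 4.

4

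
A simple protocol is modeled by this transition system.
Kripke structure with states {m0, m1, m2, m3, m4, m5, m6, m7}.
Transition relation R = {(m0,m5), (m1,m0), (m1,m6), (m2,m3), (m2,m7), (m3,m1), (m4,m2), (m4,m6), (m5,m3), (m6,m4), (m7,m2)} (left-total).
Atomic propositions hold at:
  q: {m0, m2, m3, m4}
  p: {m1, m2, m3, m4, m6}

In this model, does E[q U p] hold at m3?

E[q U p]: least fixpoint, start Z0 = Sat(p) = {m1, m2, m3, m4, m6}, add states in Sat(q) with some successor in Z. Already a fixed point.
Sat(E[q U p]) = {m1, m2, m3, m4, m6}
m3 ∈ Sat(E[q U p]) = {m1, m2, m3, m4, m6}, so the formula holds at m3.

Yes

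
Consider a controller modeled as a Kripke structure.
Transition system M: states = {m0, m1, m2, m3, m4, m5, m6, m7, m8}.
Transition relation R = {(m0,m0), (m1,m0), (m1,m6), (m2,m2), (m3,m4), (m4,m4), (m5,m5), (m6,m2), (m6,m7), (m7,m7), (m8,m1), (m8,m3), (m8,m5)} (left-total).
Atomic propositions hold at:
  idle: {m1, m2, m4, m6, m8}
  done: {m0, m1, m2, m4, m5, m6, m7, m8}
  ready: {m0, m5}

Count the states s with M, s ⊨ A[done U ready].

A[done U ready]: least fixpoint, start Z0 = Sat(ready) = {m0, m5}, add states in Sat(done) with every successor in Z. Already a fixed point.
Sat(A[done U ready]) = {m0, m5}
|Sat(A[done U ready])| = |{m0, m5}| = 2.

2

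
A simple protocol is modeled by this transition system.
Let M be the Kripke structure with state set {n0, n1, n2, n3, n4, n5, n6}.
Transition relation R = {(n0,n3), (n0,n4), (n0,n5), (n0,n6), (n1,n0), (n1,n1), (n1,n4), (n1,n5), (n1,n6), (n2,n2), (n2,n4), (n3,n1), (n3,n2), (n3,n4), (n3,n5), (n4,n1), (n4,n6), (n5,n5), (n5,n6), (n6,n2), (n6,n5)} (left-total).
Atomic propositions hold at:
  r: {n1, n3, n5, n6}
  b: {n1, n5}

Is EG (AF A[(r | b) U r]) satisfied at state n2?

Sat(r | b) = {n1, n3, n5, n6}
A[(r | b) U r]: least fixpoint, start Z0 = Sat(r) = {n1, n3, n5, n6}, add states in Sat(r | b) with every successor in Z. Already a fixed point.
Sat(A[(r | b) U r]) = {n1, n3, n5, n6}
AF A[(r | b) U r]: least fixpoint, start Z0 = {n1, n3, n5, n6}, add states with every successor in Z. Z1 = {n1, n3, n4, n5, n6}; Z2 = {n0, n1, n3, n4, n5, n6}; fixed.
Sat(AF A[(r | b) U r]) = {n0, n1, n3, n4, n5, n6}
EG (AF A[(r | b) U r]): greatest fixpoint, start Z0 = {n0, n1, n3, n4, n5, n6}, keep only states in Sat with some successor in Z. Already a fixed point.
Sat(EG (AF A[(r | b) U r])) = {n0, n1, n3, n4, n5, n6}
n2 ∉ Sat(EG (AF A[(r | b) U r])) = {n0, n1, n3, n4, n5, n6}, so the formula does not hold at n2.

No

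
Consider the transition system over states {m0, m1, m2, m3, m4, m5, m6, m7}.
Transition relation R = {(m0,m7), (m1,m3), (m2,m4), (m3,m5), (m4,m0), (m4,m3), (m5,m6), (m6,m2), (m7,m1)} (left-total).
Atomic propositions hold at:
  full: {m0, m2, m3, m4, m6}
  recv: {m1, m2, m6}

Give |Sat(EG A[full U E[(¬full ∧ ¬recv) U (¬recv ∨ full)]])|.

Sat(¬full) = {m1, m5, m7}
Sat(¬recv) = {m0, m3, m4, m5, m7}
Sat(¬full ∧ ¬recv) = {m5, m7}
Sat(¬recv ∨ full) = {m0, m2, m3, m4, m5, m6, m7}
E[(¬full ∧ ¬recv) U (¬recv ∨ full)]: least fixpoint, start Z0 = Sat((¬recv ∨ full)) = {m0, m2, m3, m4, m5, m6, m7}, add states in Sat(¬full ∧ ¬recv) with some successor in Z. Already a fixed point.
Sat(E[(¬full ∧ ¬recv) U (¬recv ∨ full)]) = {m0, m2, m3, m4, m5, m6, m7}
A[full U E[(¬full ∧ ¬recv) U (¬recv ∨ full)]]: least fixpoint, start Z0 = Sat(E[(¬full ∧ ¬recv) U (¬recv ∨ full)]) = {m0, m2, m3, m4, m5, m6, m7}, add states in Sat(full) with every successor in Z. Already a fixed point.
Sat(A[full U E[(¬full ∧ ¬recv) U (¬recv ∨ full)]]) = {m0, m2, m3, m4, m5, m6, m7}
EG A[full U E[(¬full ∧ ¬recv) U (¬recv ∨ full)]]: greatest fixpoint, start Z0 = {m0, m2, m3, m4, m5, m6, m7}, keep only states in Sat with some successor in Z. Z1 = {m0, m2, m3, m4, m5, m6}; Z2 = {m2, m3, m4, m5, m6}; fixed.
Sat(EG A[full U E[(¬full ∧ ¬recv) U (¬recv ∨ full)]]) = {m2, m3, m4, m5, m6}
|Sat(EG A[full U E[(¬full ∧ ¬recv) U (¬recv ∨ full)]])| = |{m2, m3, m4, m5, m6}| = 5.

5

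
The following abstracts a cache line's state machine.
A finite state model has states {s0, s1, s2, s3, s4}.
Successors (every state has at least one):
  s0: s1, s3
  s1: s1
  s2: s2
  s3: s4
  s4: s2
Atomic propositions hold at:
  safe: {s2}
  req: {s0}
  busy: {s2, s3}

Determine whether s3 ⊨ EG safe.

No

EG safe: greatest fixpoint, start Z0 = {s2}, keep only states in Sat with some successor in Z. Already a fixed point.
Sat(EG safe) = {s2}
s3 ∉ Sat(EG safe) = {s2}, so the formula does not hold at s3.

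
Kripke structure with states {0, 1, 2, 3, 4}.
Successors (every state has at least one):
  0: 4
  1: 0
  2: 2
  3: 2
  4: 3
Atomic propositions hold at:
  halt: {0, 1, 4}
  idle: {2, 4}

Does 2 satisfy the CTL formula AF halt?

No

AF halt: least fixpoint, start Z0 = {0, 1, 4}, add states with every successor in Z. Already a fixed point.
Sat(AF halt) = {0, 1, 4}
2 ∉ Sat(AF halt) = {0, 1, 4}, so the formula does not hold at 2.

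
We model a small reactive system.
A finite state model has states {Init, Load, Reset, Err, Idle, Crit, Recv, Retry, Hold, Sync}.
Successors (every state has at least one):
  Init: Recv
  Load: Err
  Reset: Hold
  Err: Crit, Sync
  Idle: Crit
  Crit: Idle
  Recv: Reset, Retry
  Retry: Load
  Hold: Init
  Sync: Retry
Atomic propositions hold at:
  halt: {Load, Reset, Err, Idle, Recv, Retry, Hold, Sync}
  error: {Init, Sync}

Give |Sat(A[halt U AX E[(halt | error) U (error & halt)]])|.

7

Sat(halt | error) = {Init, Load, Reset, Err, Idle, Recv, Retry, Hold, Sync}
Sat(error & halt) = {Sync}
E[(halt | error) U (error & halt)]: least fixpoint, start Z0 = Sat((error & halt)) = {Sync}, add states in Sat(halt | error) with some successor in Z. Z1 = {Err, Sync}; Z2 = {Load, Err, Sync}; Z3 = {Load, Err, Retry, Sync}; Z4 = {Load, Err, Recv, Retry, Sync}; Z5 = {Init, Load, Err, Recv, Retry, Sync}; Z6 = {Init, Load, Err, Recv, Retry, Hold, Sync}; Z7 = {Init, Load, Reset, Err, Recv, Retry, Hold, Sync}; fixed.
Sat(E[(halt | error) U (error & halt)]) = {Init, Load, Reset, Err, Recv, Retry, Hold, Sync}
Sat(AX E[(halt | error) U (error & halt)]) = {s : every successor in {Init, Load, Reset, Err, Recv, Retry, Hold, Sync}} = {Init, Load, Reset, Recv, Retry, Hold, Sync}
A[halt U AX E[(halt | error) U (error & halt)]]: least fixpoint, start Z0 = Sat(AX E[(halt | error) U (error & halt)]) = {Init, Load, Reset, Recv, Retry, Hold, Sync}, add states in Sat(halt) with every successor in Z. Already a fixed point.
Sat(A[halt U AX E[(halt | error) U (error & halt)]]) = {Init, Load, Reset, Recv, Retry, Hold, Sync}
|Sat(A[halt U AX E[(halt | error) U (error & halt)]])| = |{Init, Load, Reset, Recv, Retry, Hold, Sync}| = 7.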